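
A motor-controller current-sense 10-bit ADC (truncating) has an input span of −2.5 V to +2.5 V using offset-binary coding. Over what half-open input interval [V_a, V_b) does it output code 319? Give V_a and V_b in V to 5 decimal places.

[-0.94238 V, -0.93750 V)

LSB = 5/2^10 = 4.883 mV.
V_a = V_low + 319·LSB = -0.942383 V; V_b = V_low + 320·LSB = -0.9375 V.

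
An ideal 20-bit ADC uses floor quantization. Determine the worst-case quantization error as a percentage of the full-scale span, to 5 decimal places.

0.00010 %

Truncating → worst-case error = 1 LSB = V_FS/2^20, so 100/1048576 = 9.53674e-05 % of full scale.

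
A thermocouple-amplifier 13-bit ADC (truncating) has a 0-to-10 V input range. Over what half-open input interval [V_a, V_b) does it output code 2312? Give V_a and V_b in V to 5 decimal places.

[2.82227 V, 2.82349 V)

LSB = 10/2^13 = 1.221 mV.
V_a = V_low + 2312·LSB = 2.82227 V; V_b = V_low + 2313·LSB = 2.82349 V.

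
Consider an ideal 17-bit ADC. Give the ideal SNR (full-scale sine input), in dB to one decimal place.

104.1 dB

SNR ≈ 6.02·N + 1.76 dB = 6.02·17 + 1.76 = 104.10 dB.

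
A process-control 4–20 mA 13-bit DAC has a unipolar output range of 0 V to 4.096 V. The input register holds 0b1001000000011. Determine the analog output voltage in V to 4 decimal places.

2.3055 V

LSB = 4.096 V / 2^13 = 0.500 mV.
Code 0b1001000000011 = 4611 decimal.
V_out = 0 + 4611 × 0.0005 V = 2.3055 V.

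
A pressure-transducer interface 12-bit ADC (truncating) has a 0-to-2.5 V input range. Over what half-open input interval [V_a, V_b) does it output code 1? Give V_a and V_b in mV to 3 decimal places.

[0.610 mV, 1.221 mV)

LSB = 2.5/2^12 = 0.610 mV.
V_a = V_low + 1·LSB = 0.000610352 V; V_b = V_low + 2·LSB = 0.0012207 V.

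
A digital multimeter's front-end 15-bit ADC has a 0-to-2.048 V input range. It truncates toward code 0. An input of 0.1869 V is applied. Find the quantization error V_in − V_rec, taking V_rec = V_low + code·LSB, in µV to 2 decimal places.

25.00 µV

LSB = 2.048/2^15 = 62.50 µV.
(V_in − V_low)/LSB = (0.1869 − 0)/6.25e-05 = 2990.4000 → code 2990 (floor).
Code 2990 maps back to 0 + 2990×6.25e-05 V = 0.186875 V.
V_in − V_rec = 2.5e-05 V = 25.00 µV.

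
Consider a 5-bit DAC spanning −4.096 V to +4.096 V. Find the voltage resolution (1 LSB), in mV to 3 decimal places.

Full-scale span = 8.192 V.
LSB = 8.192 / 2^5 = 8.192 / 32 = 0.256 V = 256.000 mV.

256.000 mV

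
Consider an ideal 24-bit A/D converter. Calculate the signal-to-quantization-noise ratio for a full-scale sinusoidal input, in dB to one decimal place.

146.2 dB

SNR ≈ 6.02·N + 1.76 dB = 6.02·24 + 1.76 = 146.24 dB.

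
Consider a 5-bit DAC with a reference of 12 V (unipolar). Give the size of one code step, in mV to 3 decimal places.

Full-scale span = 12 V.
LSB = 12 / 2^5 = 12 / 32 = 0.375 V = 375.000 mV.

375.000 mV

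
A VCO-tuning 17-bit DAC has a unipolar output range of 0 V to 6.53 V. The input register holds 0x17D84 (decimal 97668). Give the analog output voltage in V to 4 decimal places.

4.8658 V

LSB = 6.53 V / 2^17 = 49.82 µV.
Code 0x17D84 = 97668 decimal.
V_out = 0 + 97668 × 4.98199e-05 V = 4.86581 V.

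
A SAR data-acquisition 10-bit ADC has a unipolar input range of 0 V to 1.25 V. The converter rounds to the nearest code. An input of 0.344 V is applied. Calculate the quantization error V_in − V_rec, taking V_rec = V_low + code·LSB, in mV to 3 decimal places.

Step size: 1.25 V ÷ 2^10 = 1.221 mV.
(0.344 − 0)/0.0012207 = 281.8048; round gives code 282.
Reconstructed: 0.34423828 V.
Error = 0.344 − 0.34423828 = -0.000238281 V = -0.238 mV.

-0.238 mV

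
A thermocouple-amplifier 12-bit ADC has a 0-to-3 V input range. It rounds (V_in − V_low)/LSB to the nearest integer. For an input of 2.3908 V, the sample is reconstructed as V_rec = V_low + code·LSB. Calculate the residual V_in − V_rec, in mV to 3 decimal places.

One LSB is 3 V / 4096 = 0.732 mV.
Scaled input = 3264.2389 LSBs, so code = 3264.
Reconstructed: 2.390625 V.
Difference: 0.000175 V → 0.175 mV.

0.175 mV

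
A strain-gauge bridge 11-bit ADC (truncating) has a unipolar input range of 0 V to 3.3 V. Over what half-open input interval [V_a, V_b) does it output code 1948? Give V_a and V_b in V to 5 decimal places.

LSB = 3.3/2^11 = 1.611 mV.
V_a = V_low + 1948·LSB = 3.13887 V; V_b = V_low + 1949·LSB = 3.14048 V.

[3.13887 V, 3.14048 V)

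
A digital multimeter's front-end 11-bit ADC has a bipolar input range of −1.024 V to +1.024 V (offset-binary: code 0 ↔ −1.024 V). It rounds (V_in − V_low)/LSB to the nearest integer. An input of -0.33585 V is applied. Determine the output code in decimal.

code 688

LSB = 2.048 V / 2048 = 1.000 mV.
(-0.33585 − (−1.024)) / 0.001 = 688.150 LSBs.
So the output code is 688.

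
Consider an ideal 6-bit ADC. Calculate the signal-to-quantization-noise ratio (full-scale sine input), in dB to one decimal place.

SNR ≈ 6.02·N + 1.76 dB = 6.02·6 + 1.76 = 37.88 dB.

37.9 dB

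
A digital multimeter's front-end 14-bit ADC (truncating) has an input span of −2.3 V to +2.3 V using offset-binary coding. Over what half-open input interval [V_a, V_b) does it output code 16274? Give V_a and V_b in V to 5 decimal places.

[2.26912 V, 2.26940 V)

LSB = 4.6/2^14 = 280.76 µV.
V_a = V_low + 16274·LSB = 2.26912 V; V_b = V_low + 16275·LSB = 2.2694 V.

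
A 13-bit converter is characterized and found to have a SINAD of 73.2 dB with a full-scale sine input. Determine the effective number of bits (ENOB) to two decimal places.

11.87 bits

ENOB = (SINAD − 1.76) / 6.02 = (73.2 − 1.76)/6.02 = 11.867.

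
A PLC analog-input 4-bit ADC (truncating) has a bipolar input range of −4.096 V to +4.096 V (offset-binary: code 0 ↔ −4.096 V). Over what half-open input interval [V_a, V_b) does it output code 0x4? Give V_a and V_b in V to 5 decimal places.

[-2.04800 V, -1.53600 V)

LSB = 8.192/2^4 = 0.5120 V.
Code 0x4 = 4 decimal.
V_a = V_low + 4·LSB = -2.048 V; V_b = V_low + 5·LSB = -1.536 V.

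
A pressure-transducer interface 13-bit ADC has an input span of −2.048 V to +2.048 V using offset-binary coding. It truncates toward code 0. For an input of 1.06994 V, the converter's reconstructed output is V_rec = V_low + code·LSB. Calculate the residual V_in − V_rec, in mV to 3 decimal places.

Step size: 4.096 V ÷ 2^13 = 0.500 mV.
(1.06994 − (−2.048))/0.0005 = 6235.8800; ⌊·⌋ gives code 6235.
Code 6235 maps back to (−2.048) + 6235×0.0005 V = 1.0695 V.
V_in − V_rec = 0.00044 V = 0.440 mV.

0.440 mV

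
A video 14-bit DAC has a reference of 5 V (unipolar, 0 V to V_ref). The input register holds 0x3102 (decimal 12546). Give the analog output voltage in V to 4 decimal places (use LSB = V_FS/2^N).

3.8287 V

LSB = 5 V / 2^14 = 305.18 µV.
Code 0x3102 = 12546 decimal.
V_out = 0 + 12546 × 0.000305176 V = 3.82874 V.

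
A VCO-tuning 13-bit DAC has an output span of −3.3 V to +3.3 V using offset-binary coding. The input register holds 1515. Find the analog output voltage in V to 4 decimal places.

LSB = 6.6 V / 2^13 = 0.806 mV.
V_out = (−3.3) + 1515 × 0.000805664 V = -2.07942 V.

-2.0794 V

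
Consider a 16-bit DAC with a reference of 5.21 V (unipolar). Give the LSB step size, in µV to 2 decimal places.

79.50 µV

Full-scale span = 5.21 V.
LSB = 5.21 / 2^16 = 5.21 / 65536 = 7.94983e-05 V = 79.50 µV.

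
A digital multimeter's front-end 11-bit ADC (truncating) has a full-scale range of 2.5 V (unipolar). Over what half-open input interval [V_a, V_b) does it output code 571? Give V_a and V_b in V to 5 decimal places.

[0.69702 V, 0.69824 V)

LSB = 2.5/2^11 = 1.221 mV.
V_a = V_low + 571·LSB = 0.697021 V; V_b = V_low + 572·LSB = 0.698242 V.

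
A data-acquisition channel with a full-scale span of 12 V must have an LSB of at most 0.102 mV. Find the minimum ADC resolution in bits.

17 bits

Number of steps required ≥ 12 V / 0.102 mV = 117647.06.
Need 2^N ≥ 117647.06; 2^16 = 65536, 2^17 = 131072.
Minimum N = 17.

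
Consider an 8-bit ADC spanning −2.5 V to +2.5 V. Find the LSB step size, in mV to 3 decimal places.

Full-scale span = 5 V.
LSB = 5 / 2^8 = 5 / 256 = 0.0195312 V = 19.531 mV.

19.531 mV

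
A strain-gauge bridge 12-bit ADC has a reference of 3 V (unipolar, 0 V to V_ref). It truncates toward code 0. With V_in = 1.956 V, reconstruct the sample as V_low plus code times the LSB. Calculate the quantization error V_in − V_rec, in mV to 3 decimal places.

0.434 mV

One LSB is 3 V / 4096 = 0.732 mV.
Scaled input = 2670.5920 LSBs, so code = 2670.
Code 2670 maps back to 0 + 2670×0.000732422 V = 1.9555664 V.
Error = 1.956 − 1.9555664 = 0.000433594 V = 0.434 mV.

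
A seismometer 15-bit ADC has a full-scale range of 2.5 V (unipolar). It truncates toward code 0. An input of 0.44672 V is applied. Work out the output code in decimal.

Full-scale span = 2.5 V; LSB = 2.5/2^15 = 76.29 µV.
Input sits at 5855.248 steps above V_low.
⌊·⌋(5855.248) = 5855.

code 5855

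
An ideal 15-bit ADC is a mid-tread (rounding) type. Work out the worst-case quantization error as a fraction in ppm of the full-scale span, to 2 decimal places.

15.26 ppm

Rounding → worst-case error = ½ LSB = V_FS/2^16, so 1e+06/65536 = 15.2588 ppm of full scale.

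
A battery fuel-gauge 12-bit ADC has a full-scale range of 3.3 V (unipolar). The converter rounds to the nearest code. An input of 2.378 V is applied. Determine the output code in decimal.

code 2952

LSB = 3.3 V / 4096 = 0.806 mV.
(2.378 − 0) / 0.000805664 = 2951.602 LSBs.
Round → code 2952.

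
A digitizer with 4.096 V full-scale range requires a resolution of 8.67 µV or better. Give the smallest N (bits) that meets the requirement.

19 bits

Number of steps required ≥ 4.096 V / 8.67 µV = 472433.68.
Need 2^N ≥ 472433.68; 2^18 = 262144, 2^19 = 524288.
Minimum N = 19.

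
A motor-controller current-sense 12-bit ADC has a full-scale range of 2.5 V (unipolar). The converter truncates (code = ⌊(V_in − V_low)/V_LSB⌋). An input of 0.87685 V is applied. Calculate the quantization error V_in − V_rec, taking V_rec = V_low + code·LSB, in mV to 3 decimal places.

One LSB is 2.5 V / 4096 = 0.610 mV.
(0.87685 − 0)/0.000610352 = 1436.6310; ⌊·⌋ gives code 1436.
Code 1436 maps back to 0 + 1436×0.000610352 V = 0.87646484 V.
Difference: 0.000385156 V → 0.385 mV.

0.385 mV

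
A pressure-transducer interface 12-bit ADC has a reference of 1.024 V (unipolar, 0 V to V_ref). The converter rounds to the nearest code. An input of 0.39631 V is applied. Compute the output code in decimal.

LSB = 1.024 V / 4096 = 250.00 µV.
Input sits at 1585.240 steps above V_low.
Round → code 1585.

code 1585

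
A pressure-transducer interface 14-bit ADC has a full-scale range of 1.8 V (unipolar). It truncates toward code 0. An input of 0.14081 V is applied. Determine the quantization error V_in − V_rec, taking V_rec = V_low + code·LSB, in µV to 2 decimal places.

75.14 µV

Step size: 1.8 V ÷ 2^14 = 109.86 µV.
(0.14081 − 0)/0.000109863 = 1281.6839; ⌊·⌋ gives code 1281.
Reconstructed: 0.14073486 V.
Difference: 7.51367e-05 V → 75.14 µV.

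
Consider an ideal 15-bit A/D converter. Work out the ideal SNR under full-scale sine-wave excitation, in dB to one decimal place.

92.1 dB

SNR ≈ 6.02·N + 1.76 dB = 6.02·15 + 1.76 = 92.06 dB.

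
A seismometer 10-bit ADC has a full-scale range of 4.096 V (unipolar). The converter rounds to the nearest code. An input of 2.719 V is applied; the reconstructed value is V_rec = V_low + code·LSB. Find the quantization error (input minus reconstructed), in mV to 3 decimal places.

Step size: 4.096 V ÷ 2^10 = 4.000 mV.
(V_in − V_low)/LSB = (2.719 − 0)/0.004 = 679.7500 → code 680 (round).
Reconstructed: 2.72 V.
Error = 2.719 − 2.72 = -0.001 V = -1.000 mV.

-1.000 mV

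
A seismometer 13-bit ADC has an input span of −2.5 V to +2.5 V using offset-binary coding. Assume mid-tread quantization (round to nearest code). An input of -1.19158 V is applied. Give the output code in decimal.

code 2144

Full-scale span = 5 V; LSB = 5/2^13 = 0.610 mV.
Input sits at 2143.715 steps above V_low.
round(2143.715) = 2144.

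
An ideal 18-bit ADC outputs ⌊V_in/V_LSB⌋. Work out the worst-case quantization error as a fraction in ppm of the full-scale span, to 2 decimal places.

3.81 ppm

Truncating → worst-case error = 1 LSB = V_FS/2^18, so 1e+06/262144 = 3.8147 ppm of full scale.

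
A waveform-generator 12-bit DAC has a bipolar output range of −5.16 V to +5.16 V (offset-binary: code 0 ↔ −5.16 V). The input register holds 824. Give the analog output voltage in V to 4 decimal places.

-3.0839 V

LSB = 10.32 V / 2^12 = 2.520 mV.
V_out = (−5.16) + 824 × 0.00251953 V = -3.08391 V.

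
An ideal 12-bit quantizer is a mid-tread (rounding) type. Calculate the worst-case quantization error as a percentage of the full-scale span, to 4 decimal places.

0.0122 %

Rounding → worst-case error = ½ LSB = V_FS/2^13, so 100/8192 = 0.012207 % of full scale.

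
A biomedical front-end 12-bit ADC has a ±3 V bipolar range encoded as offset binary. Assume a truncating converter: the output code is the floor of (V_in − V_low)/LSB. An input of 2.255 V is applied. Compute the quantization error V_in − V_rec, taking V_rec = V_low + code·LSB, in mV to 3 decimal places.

Step size: 6 V ÷ 2^12 = 1.465 mV.
(2.255 − (−3))/0.00146484 = 3587.4133; ⌊·⌋ gives code 3587.
Code 3587 maps back to (−3) + 3587×0.00146484 V = 2.2543945 V.
Difference: 0.000605469 V → 0.605 mV.

0.605 mV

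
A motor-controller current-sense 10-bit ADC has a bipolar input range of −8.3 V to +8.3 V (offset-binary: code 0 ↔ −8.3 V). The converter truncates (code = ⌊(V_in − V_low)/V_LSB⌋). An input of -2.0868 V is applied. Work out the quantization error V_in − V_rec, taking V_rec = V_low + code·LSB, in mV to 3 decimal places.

Step size: 16.6 V ÷ 2^10 = 16.211 mV.
(V_in − V_low)/LSB = (-2.0868 − (−8.3))/0.0162109 = 383.2721 → code 383 (floor).
Reconstructed: -2.0912109 V.
Difference: 0.00441094 V → 4.411 mV.

4.411 mV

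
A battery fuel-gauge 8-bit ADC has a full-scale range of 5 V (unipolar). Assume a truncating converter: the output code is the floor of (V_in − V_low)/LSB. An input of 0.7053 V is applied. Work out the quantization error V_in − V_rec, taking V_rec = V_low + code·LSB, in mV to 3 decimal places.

2.175 mV

Step size: 5 V ÷ 2^8 = 19.531 mV.
(V_in − V_low)/LSB = (0.7053 − 0)/0.0195312 = 36.1114 → code 36 (floor).
V_rec = 0 + 36·0.0195312 = 0.703125 V.
Error = 0.7053 − 0.703125 = 0.002175 V = 2.175 mV.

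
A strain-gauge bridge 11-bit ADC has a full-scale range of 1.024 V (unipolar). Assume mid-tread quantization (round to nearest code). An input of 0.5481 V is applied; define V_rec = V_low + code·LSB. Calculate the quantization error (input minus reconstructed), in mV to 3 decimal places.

0.100 mV

Step size: 1.024 V ÷ 2^11 = 0.500 mV.
(V_in − V_low)/LSB = (0.5481 − 0)/0.0005 = 1096.2000 → code 1096 (round).
Reconstructed: 0.548 V.
Error = 0.5481 − 0.548 = 0.0001 V = 0.100 mV.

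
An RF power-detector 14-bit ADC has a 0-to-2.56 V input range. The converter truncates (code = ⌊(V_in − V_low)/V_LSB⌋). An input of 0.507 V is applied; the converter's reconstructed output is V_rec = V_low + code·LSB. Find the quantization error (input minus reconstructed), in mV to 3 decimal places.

Step size: 2.56 V ÷ 2^14 = 156.25 µV.
Scaled input = 3244.8000 LSBs, so code = 3244.
V_rec = 0 + 3244·0.00015625 = 0.506875 V.
V_in − V_rec = 0.000125 V = 0.125 mV.

0.125 mV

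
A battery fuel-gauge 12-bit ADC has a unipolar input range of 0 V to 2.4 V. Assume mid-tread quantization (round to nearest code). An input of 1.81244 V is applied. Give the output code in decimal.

code 3093

Full-scale span = 2.4 V; LSB = 2.4/2^12 = 0.586 mV.
Input sits at 3093.231 steps above V_low.
So the output code is 3093.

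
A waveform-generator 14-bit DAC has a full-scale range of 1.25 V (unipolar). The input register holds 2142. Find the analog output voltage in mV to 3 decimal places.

163.422 mV

LSB = 1.25 V / 2^14 = 76.29 µV.
V_out = 0 + 2142 × 7.62939e-05 V = 0.163422 V.
= 163.422 mV.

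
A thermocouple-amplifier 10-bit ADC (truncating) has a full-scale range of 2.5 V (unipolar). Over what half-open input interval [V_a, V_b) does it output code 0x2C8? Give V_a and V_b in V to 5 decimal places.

[1.73828 V, 1.74072 V)

LSB = 2.5/2^10 = 2.441 mV.
Code 0x2C8 = 712 decimal.
V_a = V_low + 712·LSB = 1.73828 V; V_b = V_low + 713·LSB = 1.74072 V.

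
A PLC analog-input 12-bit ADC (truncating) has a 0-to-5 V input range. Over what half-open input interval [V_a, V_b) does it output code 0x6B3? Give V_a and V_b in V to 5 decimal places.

LSB = 5/2^12 = 1.221 mV.
Code 0x6B3 = 1715 decimal.
V_a = V_low + 1715·LSB = 2.09351 V; V_b = V_low + 1716·LSB = 2.09473 V.

[2.09351 V, 2.09473 V)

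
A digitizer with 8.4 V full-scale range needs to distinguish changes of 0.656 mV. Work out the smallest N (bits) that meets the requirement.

14 bits

Number of steps required ≥ 8.4 V / 0.656 mV = 12804.88.
Need 2^N ≥ 12804.88; 2^13 = 8192, 2^14 = 16384.
Minimum N = 14.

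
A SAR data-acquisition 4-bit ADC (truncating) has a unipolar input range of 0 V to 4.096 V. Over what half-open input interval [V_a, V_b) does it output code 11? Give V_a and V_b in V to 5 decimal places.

[2.81600 V, 3.07200 V)

LSB = 4.096/2^4 = 256.000 mV.
V_a = V_low + 11·LSB = 2.816 V; V_b = V_low + 12·LSB = 3.072 V.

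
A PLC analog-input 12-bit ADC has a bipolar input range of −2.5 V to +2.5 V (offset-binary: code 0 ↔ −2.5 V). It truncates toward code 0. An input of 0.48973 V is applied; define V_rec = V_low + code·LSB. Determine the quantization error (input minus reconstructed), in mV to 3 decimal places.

0.228 mV

One LSB is 5 V / 4096 = 1.221 mV.
(0.48973 − (−2.5))/0.0012207 = 2449.1868; ⌊·⌋ gives code 2449.
Code 2449 maps back to (−2.5) + 2449×0.0012207 V = 0.48950195 V.
V_in − V_rec = 0.000228047 V = 0.228 mV.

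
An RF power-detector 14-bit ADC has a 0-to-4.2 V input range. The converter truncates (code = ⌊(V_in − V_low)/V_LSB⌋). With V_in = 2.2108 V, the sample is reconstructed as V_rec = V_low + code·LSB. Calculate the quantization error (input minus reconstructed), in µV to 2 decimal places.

57.81 µV

LSB = 4.2/2^14 = 256.35 µV.
(V_in − V_low)/LSB = (2.2108 − 0)/0.000256348 = 8624.2255 → code 8624 (floor).
Code 8624 maps back to 0 + 8624×0.000256348 V = 2.2107422 V.
Difference: 5.78125e-05 V → 57.81 µV.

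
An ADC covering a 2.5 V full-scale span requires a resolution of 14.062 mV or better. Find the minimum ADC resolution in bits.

Number of steps required ≥ 2.5 V / 14.062 mV = 177.78.
Need 2^N ≥ 177.78; 2^7 = 128, 2^8 = 256.
Minimum N = 8.

8 bits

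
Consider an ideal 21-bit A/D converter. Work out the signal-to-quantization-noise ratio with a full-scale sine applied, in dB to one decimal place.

SNR ≈ 6.02·N + 1.76 dB = 6.02·21 + 1.76 = 128.18 dB.

128.2 dB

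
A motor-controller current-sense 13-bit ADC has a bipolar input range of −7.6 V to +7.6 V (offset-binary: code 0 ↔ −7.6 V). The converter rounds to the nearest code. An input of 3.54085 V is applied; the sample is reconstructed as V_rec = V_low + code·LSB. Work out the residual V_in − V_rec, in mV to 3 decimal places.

0.616 mV

One LSB is 15.2 V / 8192 = 1.855 mV.
(V_in − V_low)/LSB = (3.54085 − (−7.6))/0.00185547 = 6004.3318 → code 6004 (round).
Reconstructed: 3.5402344 V.
Difference: 0.000615625 V → 0.616 mV.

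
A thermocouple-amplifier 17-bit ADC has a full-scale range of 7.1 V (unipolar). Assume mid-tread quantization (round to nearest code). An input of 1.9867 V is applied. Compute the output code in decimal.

code 36676

With 131072 levels over 7.1 V, one step is 54.17 µV.
(V_in − V_low)/LSB = (1.9867 − 0) / 5.41687e-05 = 36676.161.
round(36676.161) = 36676.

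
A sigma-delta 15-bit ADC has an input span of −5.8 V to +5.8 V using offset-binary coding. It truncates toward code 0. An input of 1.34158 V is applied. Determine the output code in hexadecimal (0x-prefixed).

code 0x4ECD (decimal 20173)

LSB = 11.6 V / 32768 = 354.00 µV.
Input sits at 20173.732 steps above V_low.
So the output code is 20173.
In hexadecimal (0x-prefixed): 0x4ECD.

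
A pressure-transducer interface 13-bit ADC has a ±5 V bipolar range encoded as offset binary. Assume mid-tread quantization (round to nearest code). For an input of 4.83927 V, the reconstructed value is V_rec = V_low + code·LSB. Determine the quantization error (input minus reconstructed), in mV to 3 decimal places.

0.403 mV

Step size: 10 V ÷ 2^13 = 1.221 mV.
(4.83927 − (−5))/0.0012207 = 8060.3300; round gives code 8060.
V_rec = (−5) + 8060·0.0012207 = 4.8388672 V.
Difference: 0.000402813 V → 0.403 mV.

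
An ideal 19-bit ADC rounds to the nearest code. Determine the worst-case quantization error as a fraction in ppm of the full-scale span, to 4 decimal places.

Rounding → worst-case error = ½ LSB = V_FS/2^20, so 1e+06/1048576 = 0.953674 ppm of full scale.

0.9537 ppm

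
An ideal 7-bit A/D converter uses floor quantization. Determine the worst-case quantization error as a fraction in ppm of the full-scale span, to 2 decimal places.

7812.50 ppm

Truncating → worst-case error = 1 LSB = V_FS/2^7, so 1e+06/128 = 7812.5 ppm of full scale.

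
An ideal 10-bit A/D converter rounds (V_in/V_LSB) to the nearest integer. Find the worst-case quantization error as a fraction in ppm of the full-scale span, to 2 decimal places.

488.28 ppm

Rounding → worst-case error = ½ LSB = V_FS/2^11, so 1e+06/2048 = 488.281 ppm of full scale.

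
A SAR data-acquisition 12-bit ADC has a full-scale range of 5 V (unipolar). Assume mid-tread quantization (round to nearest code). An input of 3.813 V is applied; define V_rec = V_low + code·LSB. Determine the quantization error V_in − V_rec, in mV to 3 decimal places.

LSB = 5/2^12 = 1.221 mV.
Scaled input = 3123.6096 LSBs, so code = 3124.
Reconstructed: 3.8134766 V.
Difference: -0.000476562 V → -0.477 mV.

-0.477 mV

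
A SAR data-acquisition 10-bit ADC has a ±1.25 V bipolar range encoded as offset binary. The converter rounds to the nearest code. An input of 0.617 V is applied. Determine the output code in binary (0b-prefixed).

code 0b1011111101 (decimal 765)

Full-scale span = 2.5 V; LSB = 2.5/2^10 = 2.441 mV.
Input sits at 764.723 steps above V_low.
Round → code 765.
In binary (0b-prefixed): 0b1011111101.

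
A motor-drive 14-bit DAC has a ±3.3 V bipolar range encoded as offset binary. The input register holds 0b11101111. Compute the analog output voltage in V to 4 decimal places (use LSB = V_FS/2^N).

-3.2037 V

LSB = 6.6 V / 2^14 = 402.83 µV.
Code 0b11101111 = 239 decimal.
V_out = (−3.3) + 239 × 0.000402832 V = -3.20372 V.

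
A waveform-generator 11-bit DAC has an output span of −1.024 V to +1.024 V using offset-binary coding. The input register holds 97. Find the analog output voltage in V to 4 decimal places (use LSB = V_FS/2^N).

-0.9270 V

LSB = 2.048 V / 2^11 = 1.000 mV.
V_out = (−1.024) + 97 × 0.001 V = -0.927 V.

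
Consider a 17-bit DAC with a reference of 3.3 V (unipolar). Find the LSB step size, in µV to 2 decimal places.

Full-scale span = 3.3 V.
LSB = 3.3 / 2^17 = 3.3 / 131072 = 2.5177e-05 V = 25.18 µV.

25.18 µV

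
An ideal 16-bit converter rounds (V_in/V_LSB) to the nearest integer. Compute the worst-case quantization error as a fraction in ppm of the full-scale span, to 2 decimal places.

Rounding → worst-case error = ½ LSB = V_FS/2^17, so 1e+06/131072 = 7.62939 ppm of full scale.

7.63 ppm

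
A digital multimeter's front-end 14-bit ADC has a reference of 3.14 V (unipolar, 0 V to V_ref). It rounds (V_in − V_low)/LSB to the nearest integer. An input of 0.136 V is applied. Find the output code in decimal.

code 710

LSB = 3.14 V / 16384 = 191.65 µV.
(V_in − V_low)/LSB = (0.136 − 0) / 0.00019165 = 709.625.
round(709.625) = 710.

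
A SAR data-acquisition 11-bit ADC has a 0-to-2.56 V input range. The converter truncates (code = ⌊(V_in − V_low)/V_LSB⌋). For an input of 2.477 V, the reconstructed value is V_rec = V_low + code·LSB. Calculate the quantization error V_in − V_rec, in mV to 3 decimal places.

0.750 mV

LSB = 2.56/2^11 = 1.250 mV.
Scaled input = 1981.6000 LSBs, so code = 1981.
V_rec = 0 + 1981·0.00125 = 2.47625 V.
Error = 2.477 − 2.47625 = 0.00075 V = 0.750 mV.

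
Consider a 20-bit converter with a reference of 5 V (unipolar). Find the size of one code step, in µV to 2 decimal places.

4.77 µV

Full-scale span = 5 V.
LSB = 5 / 2^20 = 5 / 1048576 = 4.76837e-06 V = 4.77 µV.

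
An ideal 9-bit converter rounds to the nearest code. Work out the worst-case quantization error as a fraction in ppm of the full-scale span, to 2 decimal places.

Rounding → worst-case error = ½ LSB = V_FS/2^10, so 1e+06/1024 = 976.562 ppm of full scale.

976.56 ppm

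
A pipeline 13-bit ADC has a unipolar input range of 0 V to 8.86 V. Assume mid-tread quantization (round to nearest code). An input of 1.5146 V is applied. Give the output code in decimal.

code 1400

Full-scale span = 8.86 V; LSB = 8.86/2^13 = 1.082 mV.
(1.5146 − 0) / 0.00108154 = 1400.407 LSBs.
Round → code 1400.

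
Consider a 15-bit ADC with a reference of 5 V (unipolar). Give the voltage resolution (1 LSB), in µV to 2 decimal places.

152.59 µV

Full-scale span = 5 V.
LSB = 5 / 2^15 = 5 / 32768 = 0.000152588 V = 152.59 µV.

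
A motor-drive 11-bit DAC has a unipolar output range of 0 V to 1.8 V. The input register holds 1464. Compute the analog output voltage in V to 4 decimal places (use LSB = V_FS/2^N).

1.2867 V

LSB = 1.8 V / 2^11 = 0.879 mV.
V_out = 0 + 1464 × 0.000878906 V = 1.28672 V.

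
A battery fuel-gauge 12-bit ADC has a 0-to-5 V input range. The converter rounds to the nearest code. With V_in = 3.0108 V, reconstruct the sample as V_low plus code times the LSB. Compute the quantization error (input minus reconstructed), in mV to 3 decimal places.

One LSB is 5 V / 4096 = 1.221 mV.
(3.0108 − 0)/0.0012207 = 2466.4474; round gives code 2466.
Code 2466 maps back to 0 + 2466×0.0012207 V = 3.0102539 V.
Difference: 0.000546094 V → 0.546 mV.

0.546 mV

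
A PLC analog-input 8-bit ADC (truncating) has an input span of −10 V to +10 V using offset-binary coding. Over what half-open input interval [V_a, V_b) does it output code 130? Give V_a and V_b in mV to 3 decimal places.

LSB = 20/2^8 = 78.125 mV.
V_a = V_low + 130·LSB = 0.15625 V; V_b = V_low + 131·LSB = 0.234375 V.

[156.250 mV, 234.375 mV)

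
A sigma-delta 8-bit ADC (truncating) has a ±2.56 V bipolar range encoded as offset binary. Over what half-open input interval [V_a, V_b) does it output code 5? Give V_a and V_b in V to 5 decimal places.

[-2.46000 V, -2.44000 V)

LSB = 5.12/2^8 = 20.000 mV.
V_a = V_low + 5·LSB = -2.46 V; V_b = V_low + 6·LSB = -2.44 V.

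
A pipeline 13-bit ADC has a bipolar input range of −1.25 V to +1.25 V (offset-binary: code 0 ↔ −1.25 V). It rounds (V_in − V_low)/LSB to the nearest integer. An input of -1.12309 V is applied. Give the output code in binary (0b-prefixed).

Full-scale span = 2.5 V; LSB = 2.5/2^13 = 305.18 µV.
(-1.12309 − (−1.25)) / 0.000305176 = 415.859 LSBs.
So the output code is 416.
In binary (0b-prefixed): 0b110100000.

code 0b110100000 (decimal 416)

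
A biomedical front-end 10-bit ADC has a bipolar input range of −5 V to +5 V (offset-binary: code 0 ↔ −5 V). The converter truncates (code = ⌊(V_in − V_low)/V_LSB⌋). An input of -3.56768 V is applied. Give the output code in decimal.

code 146

Full-scale span = 10 V; LSB = 10/2^10 = 9.766 mV.
(V_in − V_low)/LSB = (-3.56768 − (−5)) / 0.00976562 = 146.670.
So the output code is 146.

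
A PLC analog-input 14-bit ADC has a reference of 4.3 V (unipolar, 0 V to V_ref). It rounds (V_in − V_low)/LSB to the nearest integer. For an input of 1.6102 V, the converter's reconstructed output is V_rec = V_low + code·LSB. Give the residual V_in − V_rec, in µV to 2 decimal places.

62.06 µV

LSB = 4.3/2^14 = 262.45 µV.
(V_in − V_low)/LSB = (1.6102 − 0)/0.000262451 = 6135.2365 → code 6135 (round).
Reconstructed: 1.6101379 V.
Error = 1.6102 − 1.6101379 = 6.20605e-05 V = 62.06 µV.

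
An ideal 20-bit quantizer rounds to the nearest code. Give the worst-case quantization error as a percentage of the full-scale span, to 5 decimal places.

Rounding → worst-case error = ½ LSB = V_FS/2^21, so 100/2097152 = 4.76837e-05 % of full scale.

0.00005 %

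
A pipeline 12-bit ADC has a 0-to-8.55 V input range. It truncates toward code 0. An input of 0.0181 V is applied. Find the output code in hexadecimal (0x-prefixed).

code 0x8 (decimal 8)

Full-scale span = 8.55 V; LSB = 8.55/2^12 = 2.087 mV.
Input sits at 8.671 steps above V_low.
So the output code is 8.
In hexadecimal (0x-prefixed): 0x8.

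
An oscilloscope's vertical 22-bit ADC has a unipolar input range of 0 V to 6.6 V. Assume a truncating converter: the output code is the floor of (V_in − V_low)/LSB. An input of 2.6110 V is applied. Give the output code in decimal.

With 4194304 levels over 6.6 V, one step is 1.57 µV.
Input sits at 1659292.082 steps above V_low.
Floor → code 1659292.

code 1659292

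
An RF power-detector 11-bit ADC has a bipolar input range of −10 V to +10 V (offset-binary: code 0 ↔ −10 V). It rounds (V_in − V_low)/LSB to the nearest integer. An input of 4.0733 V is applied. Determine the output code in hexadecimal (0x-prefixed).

LSB = 20 V / 2048 = 9.766 mV.
(V_in − V_low)/LSB = (4.0733 − (−10)) / 0.00976562 = 1441.106.
round(1441.106) = 1441.
In hexadecimal (0x-prefixed): 0x5A1.

code 0x5A1 (decimal 1441)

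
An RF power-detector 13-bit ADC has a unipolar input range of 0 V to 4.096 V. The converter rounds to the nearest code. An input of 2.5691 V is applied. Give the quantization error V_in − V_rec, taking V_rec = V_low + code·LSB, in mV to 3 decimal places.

0.100 mV

LSB = 4.096/2^13 = 0.500 mV.
(V_in − V_low)/LSB = (2.5691 − 0)/0.0005 = 5138.2000 → code 5138 (round).
Code 5138 maps back to 0 + 5138×0.0005 V = 2.569 V.
Error = 2.5691 − 2.569 = 0.0001 V = 0.100 mV.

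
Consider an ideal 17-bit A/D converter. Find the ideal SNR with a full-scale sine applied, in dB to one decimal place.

104.1 dB

SNR ≈ 6.02·N + 1.76 dB = 6.02·17 + 1.76 = 104.10 dB.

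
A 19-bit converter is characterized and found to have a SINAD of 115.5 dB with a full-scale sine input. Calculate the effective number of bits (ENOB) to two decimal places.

ENOB = (SINAD − 1.76) / 6.02 = (115.5 − 1.76)/6.02 = 18.894.

18.89 bits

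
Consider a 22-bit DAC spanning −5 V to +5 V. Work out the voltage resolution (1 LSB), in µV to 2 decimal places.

2.38 µV

Full-scale span = 10 V.
LSB = 10 / 2^22 = 10 / 4194304 = 2.38419e-06 V = 2.38 µV.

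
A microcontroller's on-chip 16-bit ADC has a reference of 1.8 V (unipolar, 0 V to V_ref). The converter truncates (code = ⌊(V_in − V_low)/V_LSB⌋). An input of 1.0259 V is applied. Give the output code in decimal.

code 37351

With 65536 levels over 1.8 V, one step is 27.47 µV.
(1.0259 − 0) / 2.74658e-05 = 37351.879 LSBs.
⌊·⌋(37351.879) = 37351.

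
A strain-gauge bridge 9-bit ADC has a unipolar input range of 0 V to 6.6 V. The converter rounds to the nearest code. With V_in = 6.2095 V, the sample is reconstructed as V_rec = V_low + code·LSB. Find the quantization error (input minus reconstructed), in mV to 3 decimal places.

-3.781 mV

LSB = 6.6/2^9 = 12.891 mV.
(6.2095 − 0)/0.0128906 = 481.7067; round gives code 482.
Reconstructed: 6.2132812 V.
V_in − V_rec = -0.00378125 V = -3.781 mV.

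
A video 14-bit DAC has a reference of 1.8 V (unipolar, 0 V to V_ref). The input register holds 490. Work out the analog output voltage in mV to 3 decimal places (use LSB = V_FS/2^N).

LSB = 1.8 V / 2^14 = 109.86 µV.
V_out = 0 + 490 × 0.000109863 V = 0.053833 V.
= 53.833 mV.

53.833 mV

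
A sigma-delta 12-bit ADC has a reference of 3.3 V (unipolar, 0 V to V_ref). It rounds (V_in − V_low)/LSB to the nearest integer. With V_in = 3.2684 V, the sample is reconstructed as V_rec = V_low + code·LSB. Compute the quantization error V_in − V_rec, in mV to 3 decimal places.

-0.179 mV

Step size: 3.3 V ÷ 2^12 = 0.806 mV.
(V_in − V_low)/LSB = (3.2684 − 0)/0.000805664 = 4056.7777 → code 4057 (round).
Code 4057 maps back to 0 + 4057×0.000805664 V = 3.2685791 V.
Difference: -0.000179102 V → -0.179 mV.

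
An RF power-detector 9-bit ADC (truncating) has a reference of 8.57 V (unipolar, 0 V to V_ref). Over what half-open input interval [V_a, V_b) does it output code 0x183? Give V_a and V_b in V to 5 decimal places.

[6.47771 V, 6.49445 V)

LSB = 8.57/2^9 = 16.738 mV.
Code 0x183 = 387 decimal.
V_a = V_low + 387·LSB = 6.47771 V; V_b = V_low + 388·LSB = 6.49445 V.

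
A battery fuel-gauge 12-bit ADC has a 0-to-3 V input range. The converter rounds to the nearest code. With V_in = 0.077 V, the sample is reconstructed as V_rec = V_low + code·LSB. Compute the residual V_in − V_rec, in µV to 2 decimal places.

LSB = 3/2^12 = 0.732 mV.
Scaled input = 105.1307 LSBs, so code = 105.
Code 105 maps back to 0 + 105×0.000732422 V = 0.076904297 V.
Difference: 9.57031e-05 V → 95.70 µV.

95.70 µV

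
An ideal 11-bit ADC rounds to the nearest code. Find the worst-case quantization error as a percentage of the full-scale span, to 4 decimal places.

0.0244 %

Rounding → worst-case error = ½ LSB = V_FS/2^12, so 100/4096 = 0.0244141 % of full scale.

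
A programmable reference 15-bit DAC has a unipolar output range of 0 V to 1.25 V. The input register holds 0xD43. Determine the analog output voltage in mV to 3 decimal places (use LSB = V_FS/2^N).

129.509 mV

LSB = 1.25 V / 2^15 = 38.15 µV.
Code 0xD43 = 3395 decimal.
V_out = 0 + 3395 × 3.8147e-05 V = 0.129509 V.
= 129.509 mV.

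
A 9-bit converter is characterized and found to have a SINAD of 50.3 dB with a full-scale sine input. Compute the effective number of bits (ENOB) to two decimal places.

ENOB = (SINAD − 1.76) / 6.02 = (50.3 − 1.76)/6.02 = 8.063.

8.06 bits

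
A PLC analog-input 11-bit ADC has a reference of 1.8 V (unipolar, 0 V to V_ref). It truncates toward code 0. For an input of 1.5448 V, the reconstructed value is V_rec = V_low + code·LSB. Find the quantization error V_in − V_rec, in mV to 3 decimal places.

LSB = 1.8/2^11 = 0.879 mV.
Scaled input = 1757.6391 LSBs, so code = 1757.
Code 1757 maps back to 0 + 1757×0.000878906 V = 1.5442383 V.
V_in − V_rec = 0.000561719 V = 0.562 mV.

0.562 mV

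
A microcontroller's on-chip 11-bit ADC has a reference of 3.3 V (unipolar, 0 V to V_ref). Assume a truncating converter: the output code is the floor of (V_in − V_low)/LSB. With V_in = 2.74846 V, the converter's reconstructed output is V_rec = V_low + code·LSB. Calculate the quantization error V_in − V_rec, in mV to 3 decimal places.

LSB = 3.3/2^11 = 1.611 mV.
(2.74846 − 0)/0.00161133 = 1705.7109; ⌊·⌋ gives code 1705.
Code 1705 maps back to 0 + 1705×0.00161133 V = 2.7473145 V.
Error = 2.74846 − 2.7473145 = 0.00114555 V = 1.146 mV.

1.146 mV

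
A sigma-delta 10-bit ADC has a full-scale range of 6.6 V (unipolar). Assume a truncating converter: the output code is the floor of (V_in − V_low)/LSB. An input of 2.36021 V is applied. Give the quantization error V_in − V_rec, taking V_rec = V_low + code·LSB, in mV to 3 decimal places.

LSB = 6.6/2^10 = 6.445 mV.
(2.36021 − 0)/0.00644531 = 366.1902; ⌊·⌋ gives code 366.
V_rec = 0 + 366·0.00644531 = 2.3589844 V.
V_in − V_rec = 0.00122562 V = 1.226 mV.

1.226 mV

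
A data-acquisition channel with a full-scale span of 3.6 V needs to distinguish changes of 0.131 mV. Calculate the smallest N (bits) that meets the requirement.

15 bits

Number of steps required ≥ 3.6 V / 0.131 mV = 27480.92.
Need 2^N ≥ 27480.92; 2^14 = 16384, 2^15 = 32768.
Minimum N = 15.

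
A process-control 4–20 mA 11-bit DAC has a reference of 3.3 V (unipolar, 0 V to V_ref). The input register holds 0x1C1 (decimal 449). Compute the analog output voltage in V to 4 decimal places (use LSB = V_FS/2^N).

LSB = 3.3 V / 2^11 = 1.611 mV.
Code 0x1C1 = 449 decimal.
V_out = 0 + 449 × 0.00161133 V = 0.723486 V.

0.7235 V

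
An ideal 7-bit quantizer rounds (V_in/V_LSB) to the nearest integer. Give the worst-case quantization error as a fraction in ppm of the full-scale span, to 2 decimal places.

3906.25 ppm

Rounding → worst-case error = ½ LSB = V_FS/2^8, so 1e+06/256 = 3906.25 ppm of full scale.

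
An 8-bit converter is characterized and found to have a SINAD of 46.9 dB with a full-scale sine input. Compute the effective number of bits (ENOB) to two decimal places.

7.50 bits

ENOB = (SINAD − 1.76) / 6.02 = (46.9 − 1.76)/6.02 = 7.498.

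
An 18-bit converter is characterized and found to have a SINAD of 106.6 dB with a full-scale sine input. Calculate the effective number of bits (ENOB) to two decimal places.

ENOB = (SINAD − 1.76) / 6.02 = (106.6 − 1.76)/6.02 = 17.415.

17.42 bits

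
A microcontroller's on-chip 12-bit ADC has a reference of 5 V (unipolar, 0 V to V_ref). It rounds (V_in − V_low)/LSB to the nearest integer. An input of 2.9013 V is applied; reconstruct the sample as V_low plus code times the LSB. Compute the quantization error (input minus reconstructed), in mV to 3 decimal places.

-0.311 mV

One LSB is 5 V / 4096 = 1.221 mV.
Scaled input = 2376.7450 LSBs, so code = 2377.
V_rec = 0 + 2377·0.0012207 = 2.9016113 V.
Difference: -0.000311328 V → -0.311 mV.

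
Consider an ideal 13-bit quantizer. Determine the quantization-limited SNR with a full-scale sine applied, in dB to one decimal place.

80.0 dB

SNR ≈ 6.02·N + 1.76 dB = 6.02·13 + 1.76 = 80.02 dB.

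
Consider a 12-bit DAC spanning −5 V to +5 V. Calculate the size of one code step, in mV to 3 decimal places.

Full-scale span = 10 V.
LSB = 10 / 2^12 = 10 / 4096 = 0.00244141 V = 2.441 mV.

2.441 mV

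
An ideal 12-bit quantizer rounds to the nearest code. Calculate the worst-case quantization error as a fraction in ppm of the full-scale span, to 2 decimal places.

Rounding → worst-case error = ½ LSB = V_FS/2^13, so 1e+06/8192 = 122.07 ppm of full scale.

122.07 ppm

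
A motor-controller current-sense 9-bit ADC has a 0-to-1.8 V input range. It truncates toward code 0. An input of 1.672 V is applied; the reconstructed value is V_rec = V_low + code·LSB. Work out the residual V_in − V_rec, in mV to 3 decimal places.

2.078 mV

Step size: 1.8 V ÷ 2^9 = 3.516 mV.
(1.672 − 0)/0.00351563 = 475.5911; ⌊·⌋ gives code 475.
Reconstructed: 1.6699219 V.
V_in − V_rec = 0.00207813 V = 2.078 mV.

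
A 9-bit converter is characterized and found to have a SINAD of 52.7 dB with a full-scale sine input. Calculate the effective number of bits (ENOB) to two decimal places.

8.46 bits

ENOB = (SINAD − 1.76) / 6.02 = (52.7 − 1.76)/6.02 = 8.462.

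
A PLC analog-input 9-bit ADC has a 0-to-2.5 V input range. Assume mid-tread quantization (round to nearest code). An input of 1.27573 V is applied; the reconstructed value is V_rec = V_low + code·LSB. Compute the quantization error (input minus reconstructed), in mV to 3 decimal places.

1.316 mV

One LSB is 2.5 V / 512 = 4.883 mV.
Scaled input = 261.2695 LSBs, so code = 261.
Reconstructed: 1.2744141 V.
Difference: 0.00131594 V → 1.316 mV.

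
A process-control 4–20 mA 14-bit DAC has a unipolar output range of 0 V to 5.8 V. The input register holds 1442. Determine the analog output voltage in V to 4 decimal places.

0.5105 V

LSB = 5.8 V / 2^14 = 354.00 µV.
V_out = 0 + 1442 × 0.000354004 V = 0.510474 V.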